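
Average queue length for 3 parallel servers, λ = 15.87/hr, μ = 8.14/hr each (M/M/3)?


a = λ/μ = 1.9496; ρ = a/3 = 0.6499
P₀ = 0.119363
Lq = P₀·a^c·ρ / (c!·(1−ρ)²) = 0.119363·7.41067·0.6499/(6·0.12259)
= 0.78157

Final: 0.78157


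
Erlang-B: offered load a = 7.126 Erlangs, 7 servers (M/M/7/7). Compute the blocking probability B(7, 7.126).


B(c,a) = (a^c/c!) / Σ_{k=0}^{c} a^k/k!
a^7/7! = 185.135707
Σ terms (k=0..7): 1.00000 + 7.12600 + 25.38994 + 60.30957 + 107.44149 + 153.12561 + 181.86219 + 185.13571 = 721.390506
B = 185.135707/721.390506 = 0.256637

Final: 0.256637


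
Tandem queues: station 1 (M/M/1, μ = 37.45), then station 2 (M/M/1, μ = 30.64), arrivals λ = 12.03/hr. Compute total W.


Each node sees arrival rate λ = 12.03/hr (tandem ⇒ throughput preserved).
W₁ = 1/(μ₁−λ) = 1/(37.45−12.03) = 0.03934 hr
W₂ = 1/(μ₂−λ) = 1/(30.64−12.03) = 0.05373 hr
W_total = W₁ + W₂ = 0.03934 + 0.05373 = 0.09307 hr

Final: 0.09307 hr


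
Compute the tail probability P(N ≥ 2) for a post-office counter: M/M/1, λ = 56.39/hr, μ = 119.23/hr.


ρ = 56.39/119.23 = 0.4730
P(N ≥ n) = ρ^n = 0.4730^2 = 0.223683

Final: 0.223683


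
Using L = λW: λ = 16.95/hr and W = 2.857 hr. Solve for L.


L = λW = 16.95·2.857 = 48.4261

Final: 48.4261


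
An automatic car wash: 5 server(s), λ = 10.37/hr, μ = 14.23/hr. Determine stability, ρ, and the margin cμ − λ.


Total capacity cμ = 5·14.23 = 71.15/hr
ρ = λ/(cμ) = 10.37/71.15 = 0.1457
Stable ⇔ ρ < 1: YES
Spare capacity = cμ − λ = 71.15 − 10.37 = 60.78/hr

Final: ρ = 0.1457; stable; margin = 60.78/hr


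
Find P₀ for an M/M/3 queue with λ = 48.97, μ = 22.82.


a = λ/μ = 48.97/22.82 = 2.1459; ρ = a/c = 0.7153
Σ_{k=0}^{2} a^k/k! (terms k=0..2) = 1.00000 + 2.14592 + 2.30250 = 5.44842
Tail: a^3/(3!(1−ρ)) = 9.88197/(6·0.2847) = 5.78518
P₀ = 1/(5.44842 + 5.78518) = 1/11.23361 = 0.089019

Final: 0.089019


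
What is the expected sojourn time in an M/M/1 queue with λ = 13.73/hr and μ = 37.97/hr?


W = 1/(μ−λ) = 1/(37.97 − 13.73) = 1/24.24 = 0.04125 hr

Final: 0.04125 hr


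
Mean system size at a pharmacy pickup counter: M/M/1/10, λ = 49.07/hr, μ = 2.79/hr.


ρ = 49.07/2.79 = 17.5878
L = ρ[1 − (K+1)ρ^K + Kρ^(K+1)] / [(1−ρ)(1−ρ^(K+1))]
Numerator: 17.5878·(1 − 11·2832164971425.432129 + 10·49811589658726.148438) = 8212842064125687.000000
Denominator: (-16.5878)·(-49811589658725.148438) = 826265365378422.875000
L = 8212842064125687.000000/826265365378422.875000 = 9.9397

Final: 9.9397


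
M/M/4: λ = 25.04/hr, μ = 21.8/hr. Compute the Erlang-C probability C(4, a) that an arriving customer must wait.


a = λ/μ = 1.1486; ρ = a/4 = 0.2872
P₀ = 0.316195 (from M/M/c formula)
C(c,a) = [a^c/(c!(1−ρ))]·P₀ = [1.74065/(24·0.7128)]·0.316195
= 0.10174·0.316195 = 0.032171

Final: 0.032171


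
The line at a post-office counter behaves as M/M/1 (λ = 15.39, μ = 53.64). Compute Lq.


ρ = 15.39/53.64 = 0.2869
Lq = ρ²/(1−ρ) = 0.08232/0.7131 = 0.1154

Final: 0.1154


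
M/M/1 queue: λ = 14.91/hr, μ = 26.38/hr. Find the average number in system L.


ρ = λ/μ = 14.91/26.38 = 0.5652
L = ρ/(1−ρ) = 0.5652/(1 − 0.5652) = 0.5652/0.4348 = 1.2999

Final: 1.2999


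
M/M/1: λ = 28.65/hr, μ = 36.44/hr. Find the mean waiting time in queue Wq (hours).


ρ = 28.65/36.44 = 0.7862
Wq = ρ/(μ−λ) = 0.7862/(36.44 − 28.65) = 0.7862/7.79 = 0.1009 hr

Final: 0.1009 hr


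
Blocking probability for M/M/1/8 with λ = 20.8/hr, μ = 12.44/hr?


ρ = λ/μ = 20.8/12.44 = 1.6720
P_K = (1−ρ)ρ^K/(1−ρ^(K+1)) = (-0.6720·61.086274)/(1 − 102.137822)
= -41.051548/-101.137822 = 0.405897

Final: 0.405897


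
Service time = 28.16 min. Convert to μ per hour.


μ = 1/(service time) in consistent units.
1 hour = 60 min, so μ = 60/28.16 = 2.1307 per hour

Final: 2.1307 /hr


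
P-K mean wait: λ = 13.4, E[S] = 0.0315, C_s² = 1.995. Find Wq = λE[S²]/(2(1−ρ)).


ρ = λ·E[S] = 13.4·0.0315 = 0.4221
E[S²] = E[S]²(1+C_s²) = 0.0315²·(1+1.995) = 0.002972
Wq = λ·E[S²]/(2(1−ρ)) = 13.4·0.002972/(2·0.5779) = 0.03445 hr

Final: 0.03445 hr


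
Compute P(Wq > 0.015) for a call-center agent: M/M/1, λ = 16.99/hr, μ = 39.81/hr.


ρ = 16.99/39.81 = 0.4268
P(Wq > t) = ρ·e^{−(μ−λ)t} = 0.4268·e^{−0.3423}
= 0.4268·0.710135 = 0.303069

Final: 0.303069


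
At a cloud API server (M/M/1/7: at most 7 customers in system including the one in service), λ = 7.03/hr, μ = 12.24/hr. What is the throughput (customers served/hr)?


ρ = 0.5743; P_K = (1−ρ)ρ^7/(1−ρ^8) = 0.008881
λ_eff = λ(1 − P_K) = 7.03·(1 − 0.008881) = 7.03·0.991119 = 6.9676 /hr

Final: 6.9676 /hr


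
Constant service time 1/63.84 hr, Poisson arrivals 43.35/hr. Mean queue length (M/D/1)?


ρ = 43.35/63.84 = 0.6790
M/D/1: Lq = ρ²/(2(1−ρ)) = 0.4611/(2·0.3210) = 0.71831

Final: 0.71831


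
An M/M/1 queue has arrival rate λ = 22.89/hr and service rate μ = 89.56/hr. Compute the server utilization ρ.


ρ = λ/μ = 22.89/89.56 = 0.2556

Final: 0.2556


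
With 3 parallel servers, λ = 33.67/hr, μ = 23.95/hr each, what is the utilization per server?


ρ = λ/(cμ) = 33.67/(3·23.95) = 33.67/71.85 = 0.4686

Final: 0.4686


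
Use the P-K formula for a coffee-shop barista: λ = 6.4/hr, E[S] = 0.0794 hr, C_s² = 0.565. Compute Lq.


ρ = λ·E[S] = 6.4·0.0794 = 0.5082
Lq = ρ²(1+C_s²)/(2(1−ρ)) = 0.2582·(1+0.565)/(2·0.4918)
= 0.2582·1.5650/0.9837 = 0.41083

Final: 0.41083


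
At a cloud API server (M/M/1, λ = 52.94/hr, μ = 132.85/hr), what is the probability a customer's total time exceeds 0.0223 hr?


W ~ Exponential(μ−λ) for M/M/1.
μ − λ = 132.85 − 52.94 = 79.9100
P(W > t) = e^{−(μ−λ)t} = e^{−1.7820} = 0.168302

Final: 0.168302


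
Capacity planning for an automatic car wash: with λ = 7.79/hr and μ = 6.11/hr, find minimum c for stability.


Stability requires cμ > λ ⇔ c > λ/μ.
λ/μ = 7.79/6.11 = 1.2750
Minimum integer c = ⌊1.2750⌋ + 1 = 2
Check: 2·6.11 = 12.22 > 7.79, while 1·6.11 = 6.11 ≤ 7.79

Final: 2 servers


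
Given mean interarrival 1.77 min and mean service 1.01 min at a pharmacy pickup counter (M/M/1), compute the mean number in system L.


λ = 60/1.77 = 33.8983 /hr
μ = 60/1.01 = 59.4059 /hr
ρ = λ/μ = 33.8983/59.4059 = 0.5706
L = ρ/(1−ρ) = 0.5706/0.4294 = 1.3289

Final: 1.3289


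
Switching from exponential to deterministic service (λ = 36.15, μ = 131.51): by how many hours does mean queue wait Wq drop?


ρ = 36.15/131.51 = 0.2749
Wq(M/M/1) = ρ/(μ−λ) = 0.2749/95.36 = 0.002883 hr
Wq(M/D/1) = ρ/(2(μ−λ)) = 0.001441 hr
Savings = 0.002883 − 0.001441 = 0.001441 hr

Final: 0.001441 hr


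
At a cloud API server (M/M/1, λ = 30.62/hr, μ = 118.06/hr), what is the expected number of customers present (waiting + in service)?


ρ = λ/μ = 30.62/118.06 = 0.2594
L = ρ/(1−ρ) = 0.2594/(1 − 0.2594) = 0.2594/0.7406 = 0.3502

Final: 0.3502


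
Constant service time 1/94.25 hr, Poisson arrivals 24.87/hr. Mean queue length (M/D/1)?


ρ = 24.87/94.25 = 0.2639
M/D/1: Lq = ρ²/(2(1−ρ)) = 0.06963/(2·0.7361) = 0.04729

Final: 0.04729


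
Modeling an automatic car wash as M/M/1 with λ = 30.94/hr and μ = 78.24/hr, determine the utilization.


ρ = λ/μ = 30.94/78.24 = 0.3954

Final: 0.3954


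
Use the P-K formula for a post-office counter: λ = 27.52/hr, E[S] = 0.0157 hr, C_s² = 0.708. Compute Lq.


ρ = λ·E[S] = 27.52·0.0157 = 0.4321
Lq = ρ²(1+C_s²)/(2(1−ρ)) = 0.1867·(1+0.708)/(2·0.5679)
= 0.1867·1.7080/1.1359 = 0.28071

Final: 0.28071


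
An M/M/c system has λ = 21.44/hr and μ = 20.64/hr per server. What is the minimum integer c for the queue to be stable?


Stability requires cμ > λ ⇔ c > λ/μ.
λ/μ = 21.44/20.64 = 1.0388
Minimum integer c = ⌊1.0388⌋ + 1 = 2
Check: 2·20.64 = 41.28 > 21.44, while 1·20.64 = 20.64 ≤ 21.44

Final: 2 servers


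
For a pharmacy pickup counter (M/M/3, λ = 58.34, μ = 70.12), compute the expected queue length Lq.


a = λ/μ = 0.8320; ρ = a/3 = 0.2773
P₀ = 0.432724
Lq = P₀·a^c·ρ / (c!·(1−ρ)²) = 0.432724·0.57594·0.2773/(6·0.52225)
= 0.02206

Final: 0.02206


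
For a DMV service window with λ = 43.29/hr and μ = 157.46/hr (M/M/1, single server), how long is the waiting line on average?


ρ = 43.29/157.46 = 0.2749
Lq = ρ²/(1−ρ) = 0.07558/0.7251 = 0.1042

Final: 0.1042


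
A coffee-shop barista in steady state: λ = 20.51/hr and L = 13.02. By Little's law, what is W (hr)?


W = L/λ = 13.02/20.51 = 0.6348 hr

Final: 0.6348 hr


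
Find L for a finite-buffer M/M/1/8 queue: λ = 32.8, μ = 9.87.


ρ = 32.8/9.87 = 3.3232
L = ρ[1 − (K+1)ρ^K + Kρ^(K+1)] / [(1−ρ)(1−ρ^(K+1))]
Numerator: 3.3232·(1 − 9·14874.881969 + 8·49432.231874) = 869299.421116
Denominator: (-2.3232)·(-49431.231874) = 114838.718022
L = 869299.421116/114838.718022 = 7.5697

Final: 7.5697


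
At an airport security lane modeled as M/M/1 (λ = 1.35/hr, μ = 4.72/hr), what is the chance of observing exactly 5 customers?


ρ = 1.35/4.72 = 0.2860
P_n = (1−ρ)·ρ^n = (1 − 0.2860)·0.2860^5 = 0.7140·0.001914 = 0.001367

Final: 0.001367


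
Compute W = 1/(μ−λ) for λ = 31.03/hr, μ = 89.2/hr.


W = 1/(μ−λ) = 1/(89.2 − 31.03) = 1/58.17 = 0.01719 hr

Final: 0.01719 hr


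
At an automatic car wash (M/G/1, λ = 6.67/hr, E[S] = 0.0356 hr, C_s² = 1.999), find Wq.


ρ = λ·E[S] = 6.67·0.0356 = 0.2375
E[S²] = E[S]²(1+C_s²) = 0.0356²·(1+1.999) = 0.003801
Wq = λ·E[S²]/(2(1−ρ)) = 6.67·0.003801/(2·0.7625) = 0.01662 hr

Final: 0.01662 hr


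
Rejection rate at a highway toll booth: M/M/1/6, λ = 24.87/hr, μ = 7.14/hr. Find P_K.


ρ = λ/μ = 24.87/7.14 = 3.4832
P_K = (1−ρ)ρ^K/(1−ρ^(K+1)) = (-2.4832·1785.934147)/(1 − 6220.753813)
= -4434.819667/-6219.753813 = 0.713022

Final: 0.713022


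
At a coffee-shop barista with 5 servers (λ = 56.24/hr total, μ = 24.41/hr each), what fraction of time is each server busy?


ρ = λ/(cμ) = 56.24/(5·24.41) = 56.24/122.05 = 0.4608

Final: 0.4608


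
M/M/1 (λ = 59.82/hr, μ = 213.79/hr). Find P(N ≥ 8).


ρ = 59.82/213.79 = 0.2798
P(N ≥ n) = ρ^n = 0.2798^8 = 0.00003757

Final: 0.00003757


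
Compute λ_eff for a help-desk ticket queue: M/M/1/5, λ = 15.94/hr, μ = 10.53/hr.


ρ = 1.5138; P_K = (1−ρ)ρ^5/(1−ρ^6) = 0.370161
λ_eff = λ(1 − P_K) = 15.94·(1 − 0.370161) = 15.94·0.629839 = 10.0396 /hr

Final: 10.0396 /hr


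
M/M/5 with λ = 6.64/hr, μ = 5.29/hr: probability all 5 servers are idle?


a = λ/μ = 6.64/5.29 = 1.2552; ρ = a/c = 0.2510
Σ_{k=0}^{4} a^k/k! (terms k=0..4) = 1.00000 + 1.25520 + 0.78776 + 0.32960 + 0.10343 = 3.47599
Tail: a^5/(5!(1−ρ)) = 3.11575/(120·0.7490) = 0.03467
P₀ = 1/(3.47599 + 0.03467) = 1/3.51065 = 0.284847

Final: 0.284847


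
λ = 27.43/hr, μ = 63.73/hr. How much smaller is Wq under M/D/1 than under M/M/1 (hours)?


ρ = 27.43/63.73 = 0.4304
Wq(M/M/1) = ρ/(μ−λ) = 0.4304/36.30 = 0.01186 hr
Wq(M/D/1) = ρ/(2(μ−λ)) = 0.005929 hr
Savings = 0.01186 − 0.005929 = 0.005929 hr

Final: 0.005929 hr


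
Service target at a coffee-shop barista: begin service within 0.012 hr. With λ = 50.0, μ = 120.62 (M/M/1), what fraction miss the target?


ρ = 50.0/120.62 = 0.4145
P(Wq > t) = ρ·e^{−(μ−λ)t} = 0.4145·e^{−0.8474}
= 0.4145·0.428511 = 0.177628

Final: 0.177628


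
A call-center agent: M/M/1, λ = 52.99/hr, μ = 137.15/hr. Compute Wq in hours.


ρ = 52.99/137.15 = 0.3864
Wq = ρ/(μ−λ) = 0.3864/(137.15 − 52.99) = 0.3864/84.16 = 0.004591 hr

Final: 0.004591 hr


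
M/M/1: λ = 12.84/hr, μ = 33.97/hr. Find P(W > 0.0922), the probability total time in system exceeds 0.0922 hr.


W ~ Exponential(μ−λ) for M/M/1.
μ − λ = 33.97 − 12.84 = 21.1300
P(W > t) = e^{−(μ−λ)t} = e^{−1.9482} = 0.142532

Final: 0.142532


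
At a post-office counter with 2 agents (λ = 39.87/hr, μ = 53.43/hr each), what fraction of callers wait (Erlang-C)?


a = λ/μ = 0.7462; ρ = a/2 = 0.3731
P₀ = 0.456553 (from M/M/c formula)
C(c,a) = [a^c/(c!(1−ρ))]·P₀ = [0.55683/(2·0.6269)]·0.456553
= 0.44412·0.456553 = 0.202763

Final: 0.202763


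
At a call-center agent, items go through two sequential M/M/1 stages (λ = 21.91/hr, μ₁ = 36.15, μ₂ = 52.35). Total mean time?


Each node sees arrival rate λ = 21.91/hr (tandem ⇒ throughput preserved).
W₁ = 1/(μ₁−λ) = 1/(36.15−21.91) = 0.07022 hr
W₂ = 1/(μ₂−λ) = 1/(52.35−21.91) = 0.03285 hr
W_total = W₁ + W₂ = 0.07022 + 0.03285 = 0.10308 hr

Final: 0.10308 hr


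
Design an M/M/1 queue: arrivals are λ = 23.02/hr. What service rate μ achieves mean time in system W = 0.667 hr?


W = 1/(μ−λ) ⇒ μ − λ = 1/W = 1/0.667 = 1.4993
μ = λ + 1/W = 23.02 + 1.4993 = 24.5193 per hr

Final: 24.5193 /hr


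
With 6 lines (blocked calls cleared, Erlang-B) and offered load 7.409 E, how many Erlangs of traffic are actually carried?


B(6,7.409) = 0.356193 (Erlang-B)
Carried load = a(1 − B) = 7.409·(1 − 0.356193) = 7.409·0.643807 = 4.7700 E

Final: 4.7700 Erlangs


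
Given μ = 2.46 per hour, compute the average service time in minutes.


Mean service time = 1/μ = 1/2.46 hour = 0.40650 hour
In minutes: 0.40650 × 60 = 24.3902 min

Final: 24.3902 min


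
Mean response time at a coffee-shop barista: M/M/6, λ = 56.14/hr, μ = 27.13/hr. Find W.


a = 2.0693; ρ = 0.3449; P₀ = 0.126045
Lq = P₀·a^c·ρ/(c!(1−ρ)²) = 0.01104
Wq = Lq/λ = 0.01104/56.14 = 0.0001967 hr
W = Wq + 1/μ = 0.0001967 + 0.03686 = 0.03706 hr

Final: 0.03706 hr


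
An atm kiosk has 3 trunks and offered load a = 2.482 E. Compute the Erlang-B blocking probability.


B(c,a) = (a^c/c!) / Σ_{k=0}^{c} a^k/k!
a^3/3! = 2.548321
Σ terms (k=0..3): 1.00000 + 2.48200 + 3.08016 + 2.54832 = 9.110483
B = 2.548321/9.110483 = 0.279713

Final: 0.279713


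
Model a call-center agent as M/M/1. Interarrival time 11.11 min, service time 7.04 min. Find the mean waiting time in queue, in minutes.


λ = 60/11.11 = 5.4005 /hr
μ = 60/7.04 = 8.5227 /hr
ρ = λ/μ = 5.4005/8.5227 = 0.6337
Wq = ρ/(μ−λ) = 0.6337/(8.5227−5.4005) = 0.20295 hr
In minutes: 0.20295·60 = 12.177 min

Final: 12.177 min


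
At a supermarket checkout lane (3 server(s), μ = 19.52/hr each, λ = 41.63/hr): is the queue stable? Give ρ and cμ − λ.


Total capacity cμ = 3·19.52 = 58.56/hr
ρ = λ/(cμ) = 41.63/58.56 = 0.7109
Stable ⇔ ρ < 1: YES
Spare capacity = cμ − λ = 58.56 − 41.63 = 16.93/hr

Final: ρ = 0.7109; stable; margin = 16.93/hr


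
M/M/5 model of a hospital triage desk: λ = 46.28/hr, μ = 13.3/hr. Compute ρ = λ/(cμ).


ρ = λ/(cμ) = 46.28/(5·13.3) = 46.28/66.50 = 0.6959

Final: 0.6959


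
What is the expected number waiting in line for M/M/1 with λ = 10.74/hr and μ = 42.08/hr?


ρ = 10.74/42.08 = 0.2552
Lq = ρ²/(1−ρ) = 0.06514/0.7448 = 0.08746

Final: 0.08746


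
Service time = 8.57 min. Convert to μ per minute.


μ = 1/(service time) in consistent units.
1 minute = 1 min, so μ = 1/8.57 = 0.1167 per minute

Final: 0.1167 /min


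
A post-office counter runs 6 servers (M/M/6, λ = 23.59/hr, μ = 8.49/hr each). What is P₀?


a = λ/μ = 23.59/8.49 = 2.7786; ρ = a/c = 0.4631
Σ_{k=0}^{5} a^k/k! (terms k=0..5) = 1.00000 + 2.77856 + 3.86021 + 3.57528 + 2.48353 + 1.38013 = 15.07771
Tail: a^6/(6!(1−ρ)) = 460.17339/(720·0.5369) = 1.19039
P₀ = 1/(15.07771 + 1.19039) = 1/16.26810 = 0.061470

Final: 0.061470


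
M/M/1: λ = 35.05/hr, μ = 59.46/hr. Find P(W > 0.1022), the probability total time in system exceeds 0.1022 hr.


W ~ Exponential(μ−λ) for M/M/1.
μ − λ = 59.46 − 35.05 = 24.4100
P(W > t) = e^{−(μ−λ)t} = e^{−2.4947} = 0.082521

Final: 0.082521


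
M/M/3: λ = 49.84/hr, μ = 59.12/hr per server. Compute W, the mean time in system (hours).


a = 0.8430; ρ = 0.2810; P₀ = 0.427850
Lq = P₀·a^c·ρ/(c!(1−ρ)²) = 0.02322
Wq = Lq/λ = 0.02322/49.84 = 0.0004660 hr
W = Wq + 1/μ = 0.0004660 + 0.01691 = 0.01738 hr

Final: 0.01738 hr


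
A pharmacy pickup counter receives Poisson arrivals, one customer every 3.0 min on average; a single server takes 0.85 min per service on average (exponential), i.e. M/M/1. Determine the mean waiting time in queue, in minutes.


λ = 60/3.0 = 20.0000 /hr
μ = 60/0.85 = 70.5882 /hr
ρ = λ/μ = 20.0000/70.5882 = 0.2833
Wq = ρ/(μ−λ) = 0.2833/(70.5882−20.0000) = 0.005601 hr
In minutes: 0.005601·60 = 0.3360 min

Final: 0.3360 min


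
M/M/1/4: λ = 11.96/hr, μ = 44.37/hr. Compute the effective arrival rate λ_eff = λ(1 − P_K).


ρ = 0.2696; P_K = (1−ρ)ρ^4/(1−ρ^5) = 0.003862
λ_eff = λ(1 − P_K) = 11.96·(1 − 0.003862) = 11.96·0.996138 = 11.9138 /hr

Final: 11.9138 /hr


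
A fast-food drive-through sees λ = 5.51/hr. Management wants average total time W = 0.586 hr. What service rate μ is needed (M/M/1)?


W = 1/(μ−λ) ⇒ μ − λ = 1/W = 1/0.586 = 1.7065
μ = λ + 1/W = 5.51 + 1.7065 = 7.2165 per hr

Final: 7.2165 /hr


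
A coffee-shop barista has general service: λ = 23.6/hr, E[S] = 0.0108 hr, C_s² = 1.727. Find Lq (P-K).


ρ = λ·E[S] = 23.6·0.0108 = 0.2549
Lq = ρ²(1+C_s²)/(2(1−ρ)) = 0.06496·(1+1.727)/(2·0.7451)
= 0.06496·2.7270/1.4902 = 0.11888

Final: 0.11888


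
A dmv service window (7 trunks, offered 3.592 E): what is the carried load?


B(7,3.592) = 0.043488 (Erlang-B)
Carried load = a(1 − B) = 3.592·(1 − 0.043488) = 3.592·0.956512 = 3.4358 E

Final: 3.4358 Erlangs


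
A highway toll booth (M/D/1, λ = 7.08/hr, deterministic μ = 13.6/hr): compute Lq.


ρ = 7.08/13.6 = 0.5206
M/D/1: Lq = ρ²/(2(1−ρ)) = 0.2710/(2·0.4794) = 0.28265

Final: 0.28265


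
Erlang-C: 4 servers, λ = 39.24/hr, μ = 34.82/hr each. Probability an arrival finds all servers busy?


a = λ/μ = 1.1269; ρ = a/4 = 0.2817
P₀ = 0.323203 (from M/M/c formula)
C(c,a) = [a^c/(c!(1−ρ))]·P₀ = [1.61288/(24·0.7183)]·0.323203
= 0.09356·0.323203 = 0.030240

Final: 0.030240


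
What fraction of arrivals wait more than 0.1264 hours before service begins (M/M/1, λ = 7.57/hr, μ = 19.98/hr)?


ρ = 7.57/19.98 = 0.3789
P(Wq > t) = ρ·e^{−(μ−λ)t} = 0.3789·e^{−1.5686}
= 0.3789·0.208332 = 0.078932

Final: 0.078932


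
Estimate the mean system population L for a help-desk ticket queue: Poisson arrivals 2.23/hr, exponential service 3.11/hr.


ρ = λ/μ = 2.23/3.11 = 0.7170
L = ρ/(1−ρ) = 0.7170/(1 − 0.7170) = 0.7170/0.2830 = 2.5341

Final: 2.5341


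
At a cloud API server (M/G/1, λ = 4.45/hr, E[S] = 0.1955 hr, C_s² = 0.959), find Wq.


ρ = λ·E[S] = 4.45·0.1955 = 0.8700
E[S²] = E[S]²(1+C_s²) = 0.1955²·(1+0.959) = 0.074873
Wq = λ·E[S²]/(2(1−ρ)) = 4.45·0.074873/(2·0.1300) = 1.28124 hr

Final: 1.28124 hr


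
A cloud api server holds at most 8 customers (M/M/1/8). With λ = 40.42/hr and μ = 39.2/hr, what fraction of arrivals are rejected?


ρ = λ/μ = 40.42/39.2 = 1.0311
P_K = (1−ρ)ρ^K/(1−ρ^(K+1)) = (-0.03112·1.277856)/(1 − 1.317626)
= -0.039770/-0.317626 = 0.125210

Final: 0.125210


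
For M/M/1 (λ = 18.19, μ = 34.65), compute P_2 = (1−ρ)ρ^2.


ρ = 18.19/34.65 = 0.5250
P_n = (1−ρ)·ρ^n = (1 − 0.5250)·0.5250^2 = 0.4750·0.275587 = 0.130914

Final: 0.130914


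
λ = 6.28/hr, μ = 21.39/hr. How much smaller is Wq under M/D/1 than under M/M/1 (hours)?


ρ = 6.28/21.39 = 0.2936
Wq(M/M/1) = ρ/(μ−λ) = 0.2936/15.11 = 0.01943 hr
Wq(M/D/1) = ρ/(2(μ−λ)) = 0.009715 hr
Savings = 0.01943 − 0.009715 = 0.009715 hr

Final: 0.009715 hr


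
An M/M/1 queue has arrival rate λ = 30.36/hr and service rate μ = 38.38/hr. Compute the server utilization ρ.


ρ = λ/μ = 30.36/38.38 = 0.7910

Final: 0.7910


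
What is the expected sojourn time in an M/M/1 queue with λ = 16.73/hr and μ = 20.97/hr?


W = 1/(μ−λ) = 1/(20.97 − 16.73) = 1/4.24 = 0.2358 hr

Final: 0.2358 hr


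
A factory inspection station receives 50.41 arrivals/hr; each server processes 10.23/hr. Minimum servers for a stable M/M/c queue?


Stability requires cμ > λ ⇔ c > λ/μ.
λ/μ = 50.41/10.23 = 4.9277
Minimum integer c = ⌊4.9277⌋ + 1 = 5
Check: 5·10.23 = 51.15 > 50.41, while 4·10.23 = 40.92 ≤ 50.41

Final: 5 servers


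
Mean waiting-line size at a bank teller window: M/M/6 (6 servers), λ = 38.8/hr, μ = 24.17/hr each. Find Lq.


a = λ/μ = 1.6053; ρ = a/6 = 0.2675
P₀ = 0.200753
Lq = P₀·a^c·ρ / (c!·(1−ρ)²) = 0.200753·17.11317·0.2675/(720·0.53648)
= 0.002380

Final: 0.002380


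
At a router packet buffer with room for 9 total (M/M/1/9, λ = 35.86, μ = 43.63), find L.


ρ = 35.86/43.63 = 0.8219
L = ρ[1 − (K+1)ρ^K + Kρ^(K+1)] / [(1−ρ)(1−ρ^(K+1))]
Numerator: 0.8219·(1 − 10·0.171169 + 9·0.140686) = 0.455735
Denominator: (0.1781)·(0.859314) = 0.153034
L = 0.455735/0.153034 = 2.9780

Final: 2.9780


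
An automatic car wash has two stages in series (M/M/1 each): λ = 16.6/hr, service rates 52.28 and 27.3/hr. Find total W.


Each node sees arrival rate λ = 16.6/hr (tandem ⇒ throughput preserved).
W₁ = 1/(μ₁−λ) = 1/(52.28−16.6) = 0.02803 hr
W₂ = 1/(μ₂−λ) = 1/(27.3−16.6) = 0.09346 hr
W_total = W₁ + W₂ = 0.02803 + 0.09346 = 0.12148 hr

Final: 0.12148 hr


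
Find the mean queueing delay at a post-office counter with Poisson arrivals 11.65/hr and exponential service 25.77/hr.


ρ = 11.65/25.77 = 0.4521
Wq = ρ/(μ−λ) = 0.4521/(25.77 − 11.65) = 0.4521/14.12 = 0.03202 hr

Final: 0.03202 hr


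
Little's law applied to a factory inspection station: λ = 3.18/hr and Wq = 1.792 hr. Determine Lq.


Lq = λWq = 3.18·1.792 = 5.6986

Final: 5.6986


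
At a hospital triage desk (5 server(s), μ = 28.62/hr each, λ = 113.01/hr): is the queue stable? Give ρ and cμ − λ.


Total capacity cμ = 5·28.62 = 143.10/hr
ρ = λ/(cμ) = 113.01/143.10 = 0.7897
Stable ⇔ ρ < 1: YES
Spare capacity = cμ − λ = 143.10 − 113.01 = 30.09/hr

Final: ρ = 0.7897; stable; margin = 30.09/hr


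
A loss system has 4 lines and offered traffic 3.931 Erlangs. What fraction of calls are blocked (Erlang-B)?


B(c,a) = (a^c/c!) / Σ_{k=0}^{c} a^k/k!
a^4/4! = 9.949493
Σ terms (k=0..4): 1.00000 + 3.93100 + 7.72638 + 10.12413 + 9.94949 = 32.731007
B = 9.949493/32.731007 = 0.303978

Final: 0.303978


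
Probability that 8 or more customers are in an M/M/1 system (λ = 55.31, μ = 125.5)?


ρ = 55.31/125.5 = 0.4407
P(N ≥ n) = ρ^n = 0.4407^8 = 0.001423

Final: 0.001423


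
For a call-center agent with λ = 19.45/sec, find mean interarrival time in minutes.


Mean interarrival time = 1/λ = 1/19.45 second = 0.05141 second
In minutes: 0.05141 × 0.0166667 = 0.0008569 min

Final: 0.0008569 min


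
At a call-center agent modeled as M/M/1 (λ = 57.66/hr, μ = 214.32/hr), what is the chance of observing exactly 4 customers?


ρ = 57.66/214.32 = 0.2690
P_n = (1−ρ)·ρ^n = (1 − 0.2690)·0.2690^4 = 0.7310·0.005239 = 0.003830

Final: 0.003830


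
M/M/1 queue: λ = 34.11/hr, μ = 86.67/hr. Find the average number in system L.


ρ = λ/μ = 34.11/86.67 = 0.3936
L = ρ/(1−ρ) = 0.3936/(1 − 0.3936) = 0.3936/0.6064 = 0.6490

Final: 0.6490


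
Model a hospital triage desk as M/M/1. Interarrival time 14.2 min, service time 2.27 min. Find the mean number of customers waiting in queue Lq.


λ = 60/14.2 = 4.2254 /hr
μ = 60/2.27 = 26.4317 /hr
ρ = λ/μ = 4.2254/26.4317 = 0.1599
Lq = ρ²/(1−ρ) = 0.02555/0.8401 = 0.03042

Final: 0.03042


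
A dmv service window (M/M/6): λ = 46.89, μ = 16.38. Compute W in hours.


a = 2.8626; ρ = 0.4771; P₀ = 0.056397
Lq = P₀·a^c·ρ/(c!(1−ρ)²) = 0.07522
Wq = Lq/λ = 0.07522/46.89 = 0.001604 hr
W = Wq + 1/μ = 0.001604 + 0.06105 = 0.06265 hr

Final: 0.06265 hr


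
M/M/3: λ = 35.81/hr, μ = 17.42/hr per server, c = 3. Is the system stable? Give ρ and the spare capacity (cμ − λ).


Total capacity cμ = 3·17.42 = 52.26/hr
ρ = λ/(cμ) = 35.81/52.26 = 0.6852
Stable ⇔ ρ < 1: YES
Spare capacity = cμ − λ = 52.26 − 35.81 = 16.45/hr

Final: ρ = 0.6852; stable; margin = 16.45/hr


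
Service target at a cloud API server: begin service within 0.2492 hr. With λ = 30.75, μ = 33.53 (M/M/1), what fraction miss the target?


ρ = 30.75/33.53 = 0.9171
P(Wq > t) = ρ·e^{−(μ−λ)t} = 0.9171·e^{−0.6928}
= 0.9171·0.500186 = 0.458715

Final: 0.458715


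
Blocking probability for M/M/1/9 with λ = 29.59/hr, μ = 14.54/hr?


ρ = λ/μ = 29.59/14.54 = 2.0351
P_K = (1−ρ)ρ^K/(1−ρ^(K+1)) = (-1.0351·598.721740)/(1 − 1218.444036)
= -619.722296/-1217.444036 = 0.509036

Final: 0.509036


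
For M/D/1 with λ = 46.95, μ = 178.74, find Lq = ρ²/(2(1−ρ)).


ρ = 46.95/178.74 = 0.2627
M/D/1: Lq = ρ²/(2(1−ρ)) = 0.06900/(2·0.7373) = 0.04679

Final: 0.04679


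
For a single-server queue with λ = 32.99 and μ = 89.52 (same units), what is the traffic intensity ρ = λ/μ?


ρ = λ/μ = 32.99/89.52 = 0.3685

Final: 0.3685


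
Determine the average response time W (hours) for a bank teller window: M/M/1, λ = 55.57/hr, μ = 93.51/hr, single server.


W = 1/(μ−λ) = 1/(93.51 − 55.57) = 1/37.94 = 0.02636 hr

Final: 0.02636 hr


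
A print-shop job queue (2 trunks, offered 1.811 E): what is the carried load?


B(2,1.811) = 0.368437 (Erlang-B)
Carried load = a(1 − B) = 1.811·(1 − 0.368437) = 1.811·0.631563 = 1.1438 E

Final: 1.1438 Erlangs


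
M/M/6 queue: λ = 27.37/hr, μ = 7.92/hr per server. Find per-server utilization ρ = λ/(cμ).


ρ = λ/(cμ) = 27.37/(6·7.92) = 27.37/47.52 = 0.5760

Final: 0.5760


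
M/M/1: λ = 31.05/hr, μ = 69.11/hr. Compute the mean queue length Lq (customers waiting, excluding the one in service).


ρ = 31.05/69.11 = 0.4493
Lq = ρ²/(1−ρ) = 0.2019/0.5507 = 0.3665

Final: 0.3665


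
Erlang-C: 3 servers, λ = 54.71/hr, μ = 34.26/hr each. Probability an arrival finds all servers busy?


a = λ/μ = 1.5969; ρ = a/3 = 0.5323
P₀ = 0.187859 (from M/M/c formula)
C(c,a) = [a^c/(c!(1−ρ))]·P₀ = [4.07228/(6·0.4677)]·0.187859
= 1.45118·0.187859 = 0.272617

Final: 0.272617


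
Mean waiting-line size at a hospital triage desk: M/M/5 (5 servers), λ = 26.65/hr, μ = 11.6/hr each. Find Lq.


a = λ/μ = 2.2974; ρ = a/5 = 0.4595
P₀ = 0.098961
Lq = P₀·a^c·ρ / (c!·(1−ρ)²) = 0.098961·64.00238·0.4595/(120·0.29216)
= 0.08301

Final: 0.08301


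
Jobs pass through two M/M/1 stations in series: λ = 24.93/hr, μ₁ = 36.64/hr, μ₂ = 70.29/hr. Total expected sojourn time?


Each node sees arrival rate λ = 24.93/hr (tandem ⇒ throughput preserved).
W₁ = 1/(μ₁−λ) = 1/(36.64−24.93) = 0.08540 hr
W₂ = 1/(μ₂−λ) = 1/(70.29−24.93) = 0.02205 hr
W_total = W₁ + W₂ = 0.08540 + 0.02205 = 0.10744 hr

Final: 0.10744 hr


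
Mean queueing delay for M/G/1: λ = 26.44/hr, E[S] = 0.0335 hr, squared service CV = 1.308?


ρ = λ·E[S] = 26.44·0.0335 = 0.8857
E[S²] = E[S]²(1+C_s²) = 0.0335²·(1+1.308) = 0.002590
Wq = λ·E[S²]/(2(1−ρ)) = 26.44·0.002590/(2·0.1143) = 0.29968 hr

Final: 0.29968 hr


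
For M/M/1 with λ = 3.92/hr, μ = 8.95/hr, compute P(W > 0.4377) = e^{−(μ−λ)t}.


W ~ Exponential(μ−λ) for M/M/1.
μ − λ = 8.95 − 3.92 = 5.0300
P(W > t) = e^{−(μ−λ)t} = e^{−2.2016} = 0.110623

Final: 0.110623


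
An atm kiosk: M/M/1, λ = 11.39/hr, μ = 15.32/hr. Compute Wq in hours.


ρ = 11.39/15.32 = 0.7435
Wq = ρ/(μ−λ) = 0.7435/(15.32 − 11.39) = 0.7435/3.93 = 0.1892 hr

Final: 0.1892 hr


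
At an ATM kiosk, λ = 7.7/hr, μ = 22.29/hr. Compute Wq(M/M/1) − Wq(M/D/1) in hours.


ρ = 7.7/22.29 = 0.3454
Wq(M/M/1) = ρ/(μ−λ) = 0.3454/14.59 = 0.02368 hr
Wq(M/D/1) = ρ/(2(μ−λ)) = 0.01184 hr
Savings = 0.02368 − 0.01184 = 0.01184 hr

Final: 0.01184 hr


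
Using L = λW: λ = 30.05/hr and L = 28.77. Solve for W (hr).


W = L/λ = 28.77/30.05 = 0.9574 hr

Final: 0.9574 hr


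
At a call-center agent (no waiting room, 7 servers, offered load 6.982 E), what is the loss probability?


B(c,a) = (a^c/c!) / Σ_{k=0}^{c} a^k/k!
a^7/7! = 160.482756
Σ terms (k=0..7): 1.00000 + 6.98200 + 24.37416 + 56.72680 + 99.01663 + 138.26682 + 160.89649 + 160.48276 = 647.745658
B = 160.482756/647.745658 = 0.247756

Final: 0.247756


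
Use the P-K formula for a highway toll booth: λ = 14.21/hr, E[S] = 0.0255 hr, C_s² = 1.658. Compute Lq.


ρ = λ·E[S] = 14.21·0.0255 = 0.3624
Lq = ρ²(1+C_s²)/(2(1−ρ)) = 0.1313·(1+1.658)/(2·0.6376)
= 0.1313·2.6580/1.2753 = 0.27366

Final: 0.27366


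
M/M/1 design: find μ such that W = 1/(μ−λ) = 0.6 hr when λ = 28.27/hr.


W = 1/(μ−λ) ⇒ μ − λ = 1/W = 1/0.6 = 1.6667
μ = λ + 1/W = 28.27 + 1.6667 = 29.9367 per hr

Final: 29.9367 /hr


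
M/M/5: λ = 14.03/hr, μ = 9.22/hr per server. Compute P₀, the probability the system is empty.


a = λ/μ = 14.03/9.22 = 1.5217; ρ = a/c = 0.3043
Σ_{k=0}^{4} a^k/k! (terms k=0..4) = 1.00000 + 1.52169 + 1.15777 + 0.58726 + 0.22341 = 4.49013
Tail: a^5/(5!(1−ρ)) = 8.15894/(120·0.6957) = 0.09774
P₀ = 1/(4.49013 + 0.09774) = 1/4.58787 = 0.217966

Final: 0.217966


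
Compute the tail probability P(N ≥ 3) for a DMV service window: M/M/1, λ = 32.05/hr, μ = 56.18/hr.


ρ = 32.05/56.18 = 0.5705
P(N ≥ n) = ρ^n = 0.5705^3 = 0.185669

Final: 0.185669


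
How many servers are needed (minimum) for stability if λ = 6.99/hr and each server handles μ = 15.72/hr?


Stability requires cμ > λ ⇔ c > λ/μ.
λ/μ = 6.99/15.72 = 0.4447
Minimum integer c = ⌊0.4447⌋ + 1 = 1
Check: 1·15.72 = 15.72 > 6.99, while 0·15.72 = 0.00 ≤ 6.99

Final: 1 servers


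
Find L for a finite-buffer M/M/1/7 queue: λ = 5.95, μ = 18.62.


ρ = 5.95/18.62 = 0.3195
L = ρ[1 − (K+1)ρ^K + Kρ^(K+1)] / [(1−ρ)(1−ρ^(K+1))]
Numerator: 0.3195·(1 − 8·0.0003402 + 7·0.0001087) = 0.318922
Denominator: (0.6805)·(0.999891) = 0.680377
L = 0.318922/0.680377 = 0.4687

Final: 0.4687


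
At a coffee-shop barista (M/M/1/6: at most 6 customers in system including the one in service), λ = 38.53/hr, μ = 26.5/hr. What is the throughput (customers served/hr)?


ρ = 1.4540; P_K = (1−ρ)ρ^6/(1−ρ^7) = 0.336739
λ_eff = λ(1 − P_K) = 38.53·(1 − 0.336739) = 38.53·0.663261 = 25.5555 /hr

Final: 25.5555 /hr


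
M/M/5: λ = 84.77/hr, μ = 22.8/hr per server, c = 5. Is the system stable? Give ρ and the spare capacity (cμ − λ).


Total capacity cμ = 5·22.8 = 114.00/hr
ρ = λ/(cμ) = 84.77/114.00 = 0.7436
Stable ⇔ ρ < 1: YES
Spare capacity = cμ − λ = 114.00 − 84.77 = 29.23/hr

Final: ρ = 0.7436; stable; margin = 29.23/hr


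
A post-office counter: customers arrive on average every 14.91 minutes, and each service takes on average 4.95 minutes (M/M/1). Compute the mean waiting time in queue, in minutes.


λ = 60/14.91 = 4.0241 /hr
μ = 60/4.95 = 12.1212 /hr
ρ = λ/μ = 4.0241/12.1212 = 0.3320
Wq = ρ/(μ−λ) = 0.3320/(12.1212−4.0241) = 0.04100 hr
In minutes: 0.04100·60 = 2.460 min

Final: 2.460 min


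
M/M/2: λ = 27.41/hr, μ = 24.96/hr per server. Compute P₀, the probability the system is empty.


a = λ/μ = 27.41/24.96 = 1.0982; ρ = a/c = 0.5491
Σ_{k=0}^{1} a^k/k! (terms k=0..1) = 1.00000 + 1.09816 = 2.09816
Tail: a^2/(2!(1−ρ)) = 1.20595/(2·0.4509) = 1.33721
P₀ = 1/(2.09816 + 1.33721) = 1/3.43536 = 0.291090

Final: 0.291090


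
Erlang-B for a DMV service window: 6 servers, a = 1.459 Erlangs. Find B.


B(c,a) = (a^c/c!) / Σ_{k=0}^{c} a^k/k!
a^6/6! = 0.013397
Σ terms (k=0..6): 1.00000 + 1.45900 + 1.06434 + 0.51762 + 0.18880 + 0.05509 + 0.01340 = 4.298258
B = 0.013397/4.298258 = 0.003117

Final: 0.003117


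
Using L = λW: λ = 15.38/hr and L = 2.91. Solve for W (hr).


W = L/λ = 2.91/15.38 = 0.1892 hr

Final: 0.1892 hr


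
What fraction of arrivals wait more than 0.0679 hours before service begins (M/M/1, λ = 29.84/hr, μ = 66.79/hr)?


ρ = 29.84/66.79 = 0.4468
P(Wq > t) = ρ·e^{−(μ−λ)t} = 0.4468·e^{−2.5089}
= 0.4468·0.081357 = 0.036348

Final: 0.036348


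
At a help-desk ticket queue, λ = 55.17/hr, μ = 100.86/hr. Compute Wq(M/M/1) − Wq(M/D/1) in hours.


ρ = 55.17/100.86 = 0.5470
Wq(M/M/1) = ρ/(μ−λ) = 0.5470/45.69 = 0.01197 hr
Wq(M/D/1) = ρ/(2(μ−λ)) = 0.005986 hr
Savings = 0.01197 − 0.005986 = 0.005986 hr

Final: 0.005986 hr


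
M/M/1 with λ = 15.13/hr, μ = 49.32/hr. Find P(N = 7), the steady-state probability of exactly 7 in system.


ρ = 15.13/49.32 = 0.3068
P_n = (1−ρ)·ρ^n = (1 − 0.3068)·0.3068^7 = 0.6932·0.0002557 = 0.0001773

Final: 0.0001773


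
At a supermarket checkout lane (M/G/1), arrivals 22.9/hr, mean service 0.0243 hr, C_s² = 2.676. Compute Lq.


ρ = λ·E[S] = 22.9·0.0243 = 0.5565
Lq = ρ²(1+C_s²)/(2(1−ρ)) = 0.3097·(1+2.676)/(2·0.4435)
= 0.3097·3.6760/0.8871 = 1.28323

Final: 1.28323


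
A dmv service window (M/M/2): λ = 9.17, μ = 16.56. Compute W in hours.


a = 0.5537; ρ = 0.2769; P₀ = 0.566328
Lq = P₀·a^c·ρ/(c!(1−ρ)²) = 0.04597
Wq = Lq/λ = 0.04597/9.17 = 0.005013 hr
W = Wq + 1/μ = 0.005013 + 0.06039 = 0.06540 hr

Final: 0.06540 hr


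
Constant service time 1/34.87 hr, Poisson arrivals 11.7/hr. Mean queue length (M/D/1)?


ρ = 11.7/34.87 = 0.3355
M/D/1: Lq = ρ²/(2(1−ρ)) = 0.1126/(2·0.6645) = 0.08472

Final: 0.08472


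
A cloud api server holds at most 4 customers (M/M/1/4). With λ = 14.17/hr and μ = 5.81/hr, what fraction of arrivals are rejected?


ρ = λ/μ = 14.17/5.81 = 2.4389
P_K = (1−ρ)ρ^K/(1−ρ^(K+1)) = (-1.4389·35.381388)/(1 − 86.291613)
= -50.910225/-85.291613 = 0.596896

Final: 0.596896


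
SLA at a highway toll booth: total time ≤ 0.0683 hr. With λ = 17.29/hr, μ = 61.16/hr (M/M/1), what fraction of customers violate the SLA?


W ~ Exponential(μ−λ) for M/M/1.
μ − λ = 61.16 − 17.29 = 43.8700
P(W > t) = e^{−(μ−λ)t} = e^{−2.9963} = 0.049971

Final: 0.049971


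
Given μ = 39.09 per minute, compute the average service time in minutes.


Mean service time = 1/μ = 1/39.09 minute = 0.02558 minute
In minutes: 0.02558 × 1 = 0.02558 min

Final: 0.02558 min


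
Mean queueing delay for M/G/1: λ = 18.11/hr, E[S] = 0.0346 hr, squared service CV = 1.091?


ρ = λ·E[S] = 18.11·0.0346 = 0.6266
E[S²] = E[S]²(1+C_s²) = 0.0346²·(1+1.091) = 0.002503
Wq = λ·E[S²]/(2(1−ρ)) = 18.11·0.002503/(2·0.3734) = 0.06071 hr

Final: 0.06071 hr


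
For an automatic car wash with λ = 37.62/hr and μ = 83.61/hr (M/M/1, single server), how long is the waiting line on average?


ρ = 37.62/83.61 = 0.4499
Lq = ρ²/(1−ρ) = 0.2025/0.5501 = 0.3681

Final: 0.3681


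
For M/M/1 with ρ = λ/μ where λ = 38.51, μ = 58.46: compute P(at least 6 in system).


ρ = 38.51/58.46 = 0.6587
P(N ≥ n) = ρ^n = 0.6587^6 = 0.081712

Final: 0.081712


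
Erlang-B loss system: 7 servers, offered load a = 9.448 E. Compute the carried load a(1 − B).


B(7,9.448) = 0.383563 (Erlang-B)
Carried load = a(1 − B) = 9.448·(1 − 0.383563) = 9.448·0.616437 = 5.8241 E

Final: 5.8241 Erlangs


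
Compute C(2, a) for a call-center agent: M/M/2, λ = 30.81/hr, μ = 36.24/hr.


a = λ/μ = 0.8502; ρ = a/2 = 0.4251
P₀ = 0.403427 (from M/M/c formula)
C(c,a) = [a^c/(c!(1−ρ))]·P₀ = [0.72278/(2·0.5749)]·0.403427
= 0.62860·0.403427 = 0.253593

Final: 0.253593


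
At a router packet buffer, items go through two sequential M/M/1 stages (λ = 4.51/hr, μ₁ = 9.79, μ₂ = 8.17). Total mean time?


Each node sees arrival rate λ = 4.51/hr (tandem ⇒ throughput preserved).
W₁ = 1/(μ₁−λ) = 1/(9.79−4.51) = 0.18939 hr
W₂ = 1/(μ₂−λ) = 1/(8.17−4.51) = 0.27322 hr
W_total = W₁ + W₂ = 0.18939 + 0.27322 = 0.46262 hr

Final: 0.46262 hr


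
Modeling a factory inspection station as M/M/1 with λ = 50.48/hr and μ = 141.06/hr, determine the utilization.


ρ = λ/μ = 50.48/141.06 = 0.3579

Final: 0.3579


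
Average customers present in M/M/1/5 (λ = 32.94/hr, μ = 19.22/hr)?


ρ = 32.94/19.22 = 1.7138
L = ρ[1 − (K+1)ρ^K + Kρ^(K+1)] / [(1−ρ)(1−ρ^(K+1))]
Numerator: 1.7138·(1 − 6·14.786012 + 5·25.340855) = 66.819534
Denominator: (-0.7138)·(-24.340855) = 17.375470
L = 66.819534/17.375470 = 3.8456

Final: 3.8456


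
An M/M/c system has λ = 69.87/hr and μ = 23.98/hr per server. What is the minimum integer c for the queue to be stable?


Stability requires cμ > λ ⇔ c > λ/μ.
λ/μ = 69.87/23.98 = 2.9137
Minimum integer c = ⌊2.9137⌋ + 1 = 3
Check: 3·23.98 = 71.94 > 69.87, while 2·23.98 = 47.96 ≤ 69.87

Final: 3 servers


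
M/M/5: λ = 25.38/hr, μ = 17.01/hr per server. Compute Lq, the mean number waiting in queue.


a = λ/μ = 1.4921; ρ = a/5 = 0.2984
P₀ = 0.224560
Lq = P₀·a^c·ρ / (c!·(1−ρ)²) = 0.224560·7.39497·0.2984/(120·0.49222)
= 0.008390

Final: 0.008390


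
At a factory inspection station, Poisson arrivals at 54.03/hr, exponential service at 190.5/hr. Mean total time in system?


W = 1/(μ−λ) = 1/(190.5 − 54.03) = 1/136.47 = 0.007328 hr

Final: 0.007328 hr


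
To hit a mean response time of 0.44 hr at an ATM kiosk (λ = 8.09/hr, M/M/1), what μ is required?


W = 1/(μ−λ) ⇒ μ − λ = 1/W = 1/0.44 = 2.2727
μ = λ + 1/W = 8.09 + 2.2727 = 10.3627 per hr

Final: 10.3627 /hr


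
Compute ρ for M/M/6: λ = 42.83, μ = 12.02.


ρ = λ/(cμ) = 42.83/(6·12.02) = 42.83/72.12 = 0.5939

Final: 0.5939


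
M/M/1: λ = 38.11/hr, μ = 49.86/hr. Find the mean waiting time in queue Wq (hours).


ρ = 38.11/49.86 = 0.7643
Wq = ρ/(μ−λ) = 0.7643/(49.86 − 38.11) = 0.7643/11.75 = 0.06505 hr

Final: 0.06505 hr


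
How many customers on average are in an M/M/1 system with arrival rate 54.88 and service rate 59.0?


ρ = λ/μ = 54.88/59.0 = 0.9302
L = ρ/(1−ρ) = 0.9302/(1 − 0.9302) = 0.9302/0.06983 = 13.3204

Final: 13.3204


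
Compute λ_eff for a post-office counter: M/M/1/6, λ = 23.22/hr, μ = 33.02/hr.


ρ = 0.7032; P_K = (1−ρ)ρ^6/(1−ρ^7) = 0.039224
λ_eff = λ(1 − P_K) = 23.22·(1 − 0.039224) = 23.22·0.960776 = 22.3092 /hr

Final: 22.3092 /hr


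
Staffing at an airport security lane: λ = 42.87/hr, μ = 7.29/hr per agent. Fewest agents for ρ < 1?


Stability requires cμ > λ ⇔ c > λ/μ.
λ/μ = 42.87/7.29 = 5.8807
Minimum integer c = ⌊5.8807⌋ + 1 = 6
Check: 6·7.29 = 43.74 > 42.87, while 5·7.29 = 36.45 ≤ 42.87

Final: 6 servers


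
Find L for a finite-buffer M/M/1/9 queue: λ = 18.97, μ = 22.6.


ρ = 18.97/22.6 = 0.8394
L = ρ[1 − (K+1)ρ^K + Kρ^(K+1)] / [(1−ρ)(1−ρ^(K+1))]
Numerator: 0.8394·(1 − 10·0.206838 + 9·0.173616) = 0.414790
Denominator: (0.1606)·(0.826384) = 0.132733
L = 0.414790/0.132733 = 3.1250

Final: 3.1250


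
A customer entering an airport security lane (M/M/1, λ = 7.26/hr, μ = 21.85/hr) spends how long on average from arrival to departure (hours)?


W = 1/(μ−λ) = 1/(21.85 − 7.26) = 1/14.59 = 0.06854 hr

Final: 0.06854 hr


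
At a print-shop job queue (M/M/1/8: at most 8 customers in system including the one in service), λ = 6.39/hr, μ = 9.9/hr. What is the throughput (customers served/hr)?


ρ = 0.6455; P_K = (1−ρ)ρ^8/(1−ρ^9) = 0.010892
λ_eff = λ(1 − P_K) = 6.39·(1 − 0.010892) = 6.39·0.989108 = 6.3204 /hr

Final: 6.3204 /hr
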